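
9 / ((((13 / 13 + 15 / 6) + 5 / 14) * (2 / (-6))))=-7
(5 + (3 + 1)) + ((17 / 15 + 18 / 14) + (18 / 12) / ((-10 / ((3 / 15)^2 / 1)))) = 119837 / 10500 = 11.41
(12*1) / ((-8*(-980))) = 3 / 1960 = 0.00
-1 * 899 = -899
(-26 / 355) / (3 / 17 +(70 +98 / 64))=-14144 / 13848195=-0.00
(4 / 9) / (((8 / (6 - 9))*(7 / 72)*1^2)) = -12 / 7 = -1.71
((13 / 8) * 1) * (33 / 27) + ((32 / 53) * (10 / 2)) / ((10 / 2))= 9883 / 3816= 2.59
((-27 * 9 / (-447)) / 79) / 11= 81 / 129481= 0.00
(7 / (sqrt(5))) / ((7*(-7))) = -sqrt(5) / 35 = -0.06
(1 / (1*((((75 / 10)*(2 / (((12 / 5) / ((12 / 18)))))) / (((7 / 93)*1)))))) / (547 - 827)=-1 / 15500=-0.00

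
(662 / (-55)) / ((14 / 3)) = -993 / 385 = -2.58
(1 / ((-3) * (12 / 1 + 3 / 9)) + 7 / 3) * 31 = 7936 / 111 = 71.50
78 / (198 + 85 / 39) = 3042 / 7807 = 0.39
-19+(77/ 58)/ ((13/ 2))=-18.80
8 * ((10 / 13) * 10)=800 / 13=61.54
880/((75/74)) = 13024/15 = 868.27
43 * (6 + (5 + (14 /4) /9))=8815 /18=489.72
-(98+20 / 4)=-103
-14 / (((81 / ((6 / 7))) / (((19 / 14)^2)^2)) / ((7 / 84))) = -130321 / 3111696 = -0.04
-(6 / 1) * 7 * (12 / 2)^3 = -9072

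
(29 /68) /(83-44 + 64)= 29 /7004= 0.00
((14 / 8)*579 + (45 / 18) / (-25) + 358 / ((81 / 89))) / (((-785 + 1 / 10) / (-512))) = 583307008 / 635769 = 917.48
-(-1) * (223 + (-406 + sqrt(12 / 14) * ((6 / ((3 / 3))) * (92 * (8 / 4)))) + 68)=-115 + 1104 * sqrt(42) / 7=907.11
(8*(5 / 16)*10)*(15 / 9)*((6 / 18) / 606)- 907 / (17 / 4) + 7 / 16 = -157955383 / 741744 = -212.95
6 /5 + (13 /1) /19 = 179 /95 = 1.88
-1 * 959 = -959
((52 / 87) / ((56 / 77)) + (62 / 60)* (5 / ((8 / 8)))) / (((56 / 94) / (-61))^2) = 4282457969 / 68208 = 62785.27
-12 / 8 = -3 / 2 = -1.50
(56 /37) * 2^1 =112 /37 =3.03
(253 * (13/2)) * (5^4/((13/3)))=474375/2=237187.50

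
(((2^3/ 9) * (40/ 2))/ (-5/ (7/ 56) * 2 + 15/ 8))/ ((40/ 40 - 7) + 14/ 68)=0.04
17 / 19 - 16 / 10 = -67 / 95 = -0.71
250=250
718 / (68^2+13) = 718 / 4637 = 0.15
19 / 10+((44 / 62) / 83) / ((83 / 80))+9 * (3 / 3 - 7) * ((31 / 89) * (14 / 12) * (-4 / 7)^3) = 55905133821 / 9313307990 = 6.00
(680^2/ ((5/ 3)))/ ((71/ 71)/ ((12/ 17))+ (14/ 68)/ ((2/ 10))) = 56597760/ 499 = 113422.36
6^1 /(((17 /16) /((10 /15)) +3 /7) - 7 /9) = 12096 /2509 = 4.82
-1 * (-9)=9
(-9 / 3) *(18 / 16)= -27 / 8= -3.38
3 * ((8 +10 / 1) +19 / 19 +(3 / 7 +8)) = 576 / 7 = 82.29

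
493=493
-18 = -18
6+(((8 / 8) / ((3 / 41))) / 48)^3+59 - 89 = -71594695 / 2985984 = -23.98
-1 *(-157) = 157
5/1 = 5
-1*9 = -9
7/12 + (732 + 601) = 16003/12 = 1333.58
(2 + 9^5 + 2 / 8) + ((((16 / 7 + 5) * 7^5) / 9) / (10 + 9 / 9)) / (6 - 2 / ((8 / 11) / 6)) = 23337647 / 396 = 58933.45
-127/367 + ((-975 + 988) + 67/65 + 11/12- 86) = -20438567/286260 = -71.40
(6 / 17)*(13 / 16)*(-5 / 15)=-13 / 136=-0.10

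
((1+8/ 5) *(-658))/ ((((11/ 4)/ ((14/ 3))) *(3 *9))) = -479024/ 4455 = -107.53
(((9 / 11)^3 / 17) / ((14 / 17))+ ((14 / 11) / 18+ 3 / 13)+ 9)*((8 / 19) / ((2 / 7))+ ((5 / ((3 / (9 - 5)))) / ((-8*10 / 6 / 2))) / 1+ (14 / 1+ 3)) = 3380451722 / 20711691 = 163.21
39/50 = 0.78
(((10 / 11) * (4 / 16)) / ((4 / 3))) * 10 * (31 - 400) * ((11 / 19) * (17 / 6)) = -156825 / 152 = -1031.74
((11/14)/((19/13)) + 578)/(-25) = -153891/6650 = -23.14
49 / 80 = 0.61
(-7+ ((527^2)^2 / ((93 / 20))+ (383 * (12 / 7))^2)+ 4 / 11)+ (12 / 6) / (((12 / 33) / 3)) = 53646427997315 / 3234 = 16588258502.57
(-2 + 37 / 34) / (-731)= 31 / 24854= 0.00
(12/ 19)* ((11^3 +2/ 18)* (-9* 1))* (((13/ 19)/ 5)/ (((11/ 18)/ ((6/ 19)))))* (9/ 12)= -30275856/ 75449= -401.28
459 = 459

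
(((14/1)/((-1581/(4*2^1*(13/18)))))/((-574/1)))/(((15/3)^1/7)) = 364/2916945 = 0.00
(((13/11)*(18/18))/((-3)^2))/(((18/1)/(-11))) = -13/162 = -0.08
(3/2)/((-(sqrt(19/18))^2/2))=-54/19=-2.84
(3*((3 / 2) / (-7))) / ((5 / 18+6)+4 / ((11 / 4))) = -891 / 10717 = -0.08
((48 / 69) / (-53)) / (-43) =16 / 52417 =0.00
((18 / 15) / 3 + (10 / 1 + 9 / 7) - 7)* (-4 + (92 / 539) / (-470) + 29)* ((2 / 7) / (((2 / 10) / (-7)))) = -1038637912 / 886655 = -1171.41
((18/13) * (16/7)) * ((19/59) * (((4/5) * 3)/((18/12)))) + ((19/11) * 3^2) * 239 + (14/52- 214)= 2068992427/590590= 3503.26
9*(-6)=-54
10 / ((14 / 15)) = 75 / 7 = 10.71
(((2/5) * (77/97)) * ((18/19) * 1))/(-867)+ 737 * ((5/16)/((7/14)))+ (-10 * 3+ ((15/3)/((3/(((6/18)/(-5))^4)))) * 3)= 18578351944091/43142787000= 430.62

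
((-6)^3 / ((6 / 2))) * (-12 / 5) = 864 / 5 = 172.80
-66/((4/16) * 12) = -22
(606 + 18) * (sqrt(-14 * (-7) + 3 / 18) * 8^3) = 53248 * sqrt(3534) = 3165458.13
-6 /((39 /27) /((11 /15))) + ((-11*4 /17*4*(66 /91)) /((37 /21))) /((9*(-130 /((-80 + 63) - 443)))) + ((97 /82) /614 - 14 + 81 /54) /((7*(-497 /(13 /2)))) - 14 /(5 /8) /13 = -239130702778035 /37239513440584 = -6.42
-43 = -43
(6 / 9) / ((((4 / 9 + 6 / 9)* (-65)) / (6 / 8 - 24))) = 0.21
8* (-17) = -136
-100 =-100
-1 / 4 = -0.25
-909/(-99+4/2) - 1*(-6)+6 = 2073/97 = 21.37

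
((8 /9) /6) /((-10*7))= -2 /945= -0.00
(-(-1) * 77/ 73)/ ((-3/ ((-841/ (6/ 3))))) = 147.85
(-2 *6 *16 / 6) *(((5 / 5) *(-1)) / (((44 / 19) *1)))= 152 / 11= 13.82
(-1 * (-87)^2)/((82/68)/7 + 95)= -79.53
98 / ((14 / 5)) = 35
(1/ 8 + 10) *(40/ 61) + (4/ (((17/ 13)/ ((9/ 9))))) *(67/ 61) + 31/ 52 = 571335/ 53924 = 10.60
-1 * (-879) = 879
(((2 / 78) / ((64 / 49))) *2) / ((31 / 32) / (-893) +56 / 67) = 2931719 / 62328981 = 0.05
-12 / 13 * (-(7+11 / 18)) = 274 / 39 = 7.03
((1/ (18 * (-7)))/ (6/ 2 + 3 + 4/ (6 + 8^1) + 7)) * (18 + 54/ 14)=-17/ 1302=-0.01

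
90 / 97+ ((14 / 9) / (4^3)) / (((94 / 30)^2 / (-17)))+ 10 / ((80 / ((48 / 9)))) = 31933507 / 20570208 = 1.55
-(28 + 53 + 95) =-176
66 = 66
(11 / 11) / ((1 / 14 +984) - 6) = 14 / 13693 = 0.00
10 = 10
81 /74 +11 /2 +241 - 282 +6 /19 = -23965 /703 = -34.09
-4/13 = -0.31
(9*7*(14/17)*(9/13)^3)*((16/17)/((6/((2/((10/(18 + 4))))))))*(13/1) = 37721376/244205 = 154.47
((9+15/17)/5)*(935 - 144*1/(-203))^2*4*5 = 3463739769696/100079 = 34610055.75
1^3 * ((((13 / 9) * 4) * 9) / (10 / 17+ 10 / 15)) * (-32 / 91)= -14.57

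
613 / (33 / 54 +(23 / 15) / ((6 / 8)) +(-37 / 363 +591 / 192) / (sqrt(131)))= 25896607699691520 / 111110105855759-221553089524800 * sqrt(131) / 111110105855759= 210.25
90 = 90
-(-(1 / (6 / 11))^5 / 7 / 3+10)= -1471909 / 163296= -9.01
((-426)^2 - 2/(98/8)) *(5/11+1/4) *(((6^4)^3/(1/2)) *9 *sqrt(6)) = 2700250777092759552 *sqrt(6)/539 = 12271310911745863.40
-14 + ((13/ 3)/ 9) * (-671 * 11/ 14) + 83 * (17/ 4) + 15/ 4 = 88.66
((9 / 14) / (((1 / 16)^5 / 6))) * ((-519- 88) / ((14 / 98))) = -17185112064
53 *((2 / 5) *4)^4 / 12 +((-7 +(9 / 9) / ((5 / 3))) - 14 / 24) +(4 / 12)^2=496639 / 22500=22.07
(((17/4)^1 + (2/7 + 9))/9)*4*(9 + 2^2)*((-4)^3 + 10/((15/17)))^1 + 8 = -776954/189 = -4110.87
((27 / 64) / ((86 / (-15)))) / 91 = -405 / 500864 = -0.00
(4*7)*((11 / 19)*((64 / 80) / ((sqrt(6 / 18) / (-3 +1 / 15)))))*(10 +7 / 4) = -774.19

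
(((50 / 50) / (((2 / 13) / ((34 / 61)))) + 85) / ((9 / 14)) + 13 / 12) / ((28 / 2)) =101705 / 10248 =9.92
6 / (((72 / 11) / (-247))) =-2717 / 12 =-226.42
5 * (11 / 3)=55 / 3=18.33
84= 84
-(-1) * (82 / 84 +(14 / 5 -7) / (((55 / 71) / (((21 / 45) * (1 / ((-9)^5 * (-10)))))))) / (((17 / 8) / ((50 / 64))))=693515159 / 1932378525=0.36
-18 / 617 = -0.03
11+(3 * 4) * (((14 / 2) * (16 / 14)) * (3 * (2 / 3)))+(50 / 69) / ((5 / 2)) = 14027 / 69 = 203.29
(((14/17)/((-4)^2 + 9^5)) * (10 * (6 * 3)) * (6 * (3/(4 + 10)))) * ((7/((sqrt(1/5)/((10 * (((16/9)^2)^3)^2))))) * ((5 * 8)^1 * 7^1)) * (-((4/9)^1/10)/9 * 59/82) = -520796260909124157440 * sqrt(5)/2325429059771686941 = -500.78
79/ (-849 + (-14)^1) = -79/ 863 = -0.09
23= 23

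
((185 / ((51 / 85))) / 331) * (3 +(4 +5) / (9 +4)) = 14800 / 4303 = 3.44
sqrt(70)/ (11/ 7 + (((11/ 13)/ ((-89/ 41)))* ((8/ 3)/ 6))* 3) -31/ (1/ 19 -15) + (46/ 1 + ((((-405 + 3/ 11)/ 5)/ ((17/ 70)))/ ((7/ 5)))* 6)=-73308969/ 53108 + 24297* sqrt(70)/ 25553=-1372.42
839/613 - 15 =-8356/613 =-13.63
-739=-739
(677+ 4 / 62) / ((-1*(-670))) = 20989 / 20770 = 1.01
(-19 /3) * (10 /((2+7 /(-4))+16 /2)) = -760 /99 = -7.68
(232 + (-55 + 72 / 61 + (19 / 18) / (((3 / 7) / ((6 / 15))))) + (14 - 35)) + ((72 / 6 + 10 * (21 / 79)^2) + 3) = 8936094688 / 51394635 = 173.87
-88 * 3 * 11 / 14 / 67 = -3.10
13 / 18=0.72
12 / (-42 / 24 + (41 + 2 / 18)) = 432 / 1417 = 0.30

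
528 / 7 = 75.43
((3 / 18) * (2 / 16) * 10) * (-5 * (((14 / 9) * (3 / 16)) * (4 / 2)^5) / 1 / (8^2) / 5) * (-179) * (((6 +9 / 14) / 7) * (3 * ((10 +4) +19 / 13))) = 239.39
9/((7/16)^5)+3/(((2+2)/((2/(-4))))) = 75447051/134456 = 561.13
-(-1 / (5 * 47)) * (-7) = -7 / 235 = -0.03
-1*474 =-474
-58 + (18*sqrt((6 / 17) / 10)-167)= -225 + 18*sqrt(255) / 85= -221.62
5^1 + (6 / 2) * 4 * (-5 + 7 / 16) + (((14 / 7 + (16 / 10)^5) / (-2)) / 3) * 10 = -176399 / 2500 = -70.56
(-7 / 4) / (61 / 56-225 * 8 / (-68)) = -1666 / 26237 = -0.06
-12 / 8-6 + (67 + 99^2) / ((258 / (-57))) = -188137 / 86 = -2187.64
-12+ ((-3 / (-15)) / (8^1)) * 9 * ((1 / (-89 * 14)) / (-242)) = -144735351 / 12061280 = -12.00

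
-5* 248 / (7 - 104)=1240 / 97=12.78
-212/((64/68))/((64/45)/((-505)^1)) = 20475225/256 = 79981.35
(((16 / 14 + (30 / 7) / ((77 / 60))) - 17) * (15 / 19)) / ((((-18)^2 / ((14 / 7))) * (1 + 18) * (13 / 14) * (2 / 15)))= -4325 / 166782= -0.03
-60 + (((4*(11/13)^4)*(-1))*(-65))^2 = 85453943860/4826809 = 17704.02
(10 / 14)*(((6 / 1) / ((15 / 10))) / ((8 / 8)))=20 / 7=2.86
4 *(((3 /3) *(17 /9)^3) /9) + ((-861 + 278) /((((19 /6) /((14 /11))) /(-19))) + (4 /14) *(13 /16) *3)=1637092423 /367416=4455.69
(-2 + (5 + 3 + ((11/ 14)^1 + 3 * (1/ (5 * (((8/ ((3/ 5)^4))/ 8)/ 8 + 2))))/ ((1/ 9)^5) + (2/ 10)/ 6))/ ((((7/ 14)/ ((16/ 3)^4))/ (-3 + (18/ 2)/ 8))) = -192840769077248/ 1089207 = -177046942.48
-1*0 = 0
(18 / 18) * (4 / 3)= 4 / 3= 1.33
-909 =-909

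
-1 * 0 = 0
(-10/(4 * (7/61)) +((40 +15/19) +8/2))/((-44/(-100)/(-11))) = -152975/266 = -575.09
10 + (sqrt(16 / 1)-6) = 8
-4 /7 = -0.57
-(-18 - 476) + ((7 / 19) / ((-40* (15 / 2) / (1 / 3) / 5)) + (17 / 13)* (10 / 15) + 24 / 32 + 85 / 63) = 77333339 / 155610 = 496.97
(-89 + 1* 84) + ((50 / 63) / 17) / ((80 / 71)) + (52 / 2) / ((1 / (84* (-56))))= -1047943157 / 8568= -122308.96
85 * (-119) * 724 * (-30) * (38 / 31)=8348516400 / 31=269306980.65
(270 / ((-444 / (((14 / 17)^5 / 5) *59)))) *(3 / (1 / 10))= -4283768160 / 52534709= -81.54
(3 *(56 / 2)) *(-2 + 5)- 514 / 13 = 2762 / 13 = 212.46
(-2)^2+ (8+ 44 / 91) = 1136 / 91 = 12.48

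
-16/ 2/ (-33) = 0.24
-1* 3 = -3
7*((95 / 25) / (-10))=-133 / 50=-2.66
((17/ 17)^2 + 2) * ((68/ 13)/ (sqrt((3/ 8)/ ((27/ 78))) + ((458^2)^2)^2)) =4739529573518394106810368/ 584752714335273411413492161796782515426164567 - 408 * sqrt(39)/ 584752714335273411413492161796782515426164567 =0.00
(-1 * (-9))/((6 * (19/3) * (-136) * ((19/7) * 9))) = -7/98192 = -0.00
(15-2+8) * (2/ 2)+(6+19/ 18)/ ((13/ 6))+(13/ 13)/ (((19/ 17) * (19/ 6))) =345484/ 14079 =24.54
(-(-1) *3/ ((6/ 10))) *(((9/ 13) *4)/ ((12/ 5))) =75/ 13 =5.77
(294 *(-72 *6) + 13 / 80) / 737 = -10160627 / 58960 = -172.33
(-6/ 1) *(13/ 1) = -78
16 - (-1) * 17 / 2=49 / 2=24.50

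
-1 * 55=-55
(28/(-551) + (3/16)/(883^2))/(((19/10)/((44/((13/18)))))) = -1.63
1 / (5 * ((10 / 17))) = 17 / 50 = 0.34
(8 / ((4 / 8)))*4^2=256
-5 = -5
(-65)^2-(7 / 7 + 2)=4222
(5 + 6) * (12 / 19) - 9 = -39 / 19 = -2.05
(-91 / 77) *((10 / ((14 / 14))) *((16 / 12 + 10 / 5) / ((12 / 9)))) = -325 / 11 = -29.55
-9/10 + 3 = 21/10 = 2.10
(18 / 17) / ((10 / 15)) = 27 / 17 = 1.59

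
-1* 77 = -77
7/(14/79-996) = -0.01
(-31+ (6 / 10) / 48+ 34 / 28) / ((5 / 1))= -16673 / 2800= -5.95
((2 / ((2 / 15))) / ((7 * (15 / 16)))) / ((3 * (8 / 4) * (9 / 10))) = 80 / 189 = 0.42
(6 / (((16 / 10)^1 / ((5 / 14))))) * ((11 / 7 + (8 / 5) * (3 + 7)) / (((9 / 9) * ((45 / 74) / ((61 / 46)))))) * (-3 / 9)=-462685 / 27048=-17.11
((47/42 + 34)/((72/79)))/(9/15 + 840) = 582625/12709872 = 0.05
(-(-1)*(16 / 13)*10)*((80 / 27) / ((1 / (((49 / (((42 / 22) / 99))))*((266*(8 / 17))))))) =23070924800 / 1989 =11599258.32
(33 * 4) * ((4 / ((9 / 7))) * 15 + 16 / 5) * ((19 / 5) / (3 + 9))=156332 / 75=2084.43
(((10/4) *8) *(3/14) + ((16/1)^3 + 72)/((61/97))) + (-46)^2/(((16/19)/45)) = 204457573/1708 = 119705.84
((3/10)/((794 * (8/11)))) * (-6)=-99/31760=-0.00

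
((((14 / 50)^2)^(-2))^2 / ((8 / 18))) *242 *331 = 55001678466796875 / 11529602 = 4770475031.73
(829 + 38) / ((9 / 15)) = 1445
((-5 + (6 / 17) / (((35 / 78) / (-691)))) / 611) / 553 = -326363 / 201040385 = -0.00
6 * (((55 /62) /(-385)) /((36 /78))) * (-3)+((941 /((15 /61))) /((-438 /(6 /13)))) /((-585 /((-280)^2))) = 78137129485 /144564966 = 540.50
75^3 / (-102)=-140625 / 34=-4136.03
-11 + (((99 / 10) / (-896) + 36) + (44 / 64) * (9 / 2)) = 251621 / 8960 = 28.08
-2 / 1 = -2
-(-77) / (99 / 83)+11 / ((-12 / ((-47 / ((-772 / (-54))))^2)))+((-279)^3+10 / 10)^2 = 2529893794369122078455 / 5363856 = 471655800299098.65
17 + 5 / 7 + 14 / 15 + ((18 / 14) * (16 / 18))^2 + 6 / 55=162208 / 8085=20.06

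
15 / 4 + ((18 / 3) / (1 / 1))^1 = 39 / 4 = 9.75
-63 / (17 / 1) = -63 / 17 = -3.71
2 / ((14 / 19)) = 19 / 7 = 2.71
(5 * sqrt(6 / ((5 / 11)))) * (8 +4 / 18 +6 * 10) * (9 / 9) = 614 * sqrt(330) / 9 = 1239.32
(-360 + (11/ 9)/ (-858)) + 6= -248509/ 702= -354.00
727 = 727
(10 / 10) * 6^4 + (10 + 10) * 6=1416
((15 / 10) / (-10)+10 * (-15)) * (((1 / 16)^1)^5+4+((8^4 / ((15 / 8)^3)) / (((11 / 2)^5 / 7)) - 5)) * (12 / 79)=7040553279143657 / 2274044805120000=3.10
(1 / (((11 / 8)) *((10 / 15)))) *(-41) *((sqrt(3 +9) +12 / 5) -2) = -984 *sqrt(3) / 11 -984 / 55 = -172.83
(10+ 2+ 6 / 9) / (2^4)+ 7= 187 / 24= 7.79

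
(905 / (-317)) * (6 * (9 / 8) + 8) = -53395 / 1268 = -42.11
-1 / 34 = -0.03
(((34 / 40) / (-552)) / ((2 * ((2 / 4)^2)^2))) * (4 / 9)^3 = -272 / 251505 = -0.00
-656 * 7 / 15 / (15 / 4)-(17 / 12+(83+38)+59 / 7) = -1338629 / 6300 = -212.48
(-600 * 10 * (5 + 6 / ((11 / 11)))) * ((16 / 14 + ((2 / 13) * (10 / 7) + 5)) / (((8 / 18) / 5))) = -429907500 / 91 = -4724258.24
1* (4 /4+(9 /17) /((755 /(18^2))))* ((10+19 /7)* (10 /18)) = 1401839 /161721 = 8.67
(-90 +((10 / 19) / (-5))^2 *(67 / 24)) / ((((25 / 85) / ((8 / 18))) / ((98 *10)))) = -1298633672 / 9747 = -133234.19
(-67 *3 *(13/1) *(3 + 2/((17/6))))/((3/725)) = -39782925/17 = -2340172.06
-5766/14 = -2883/7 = -411.86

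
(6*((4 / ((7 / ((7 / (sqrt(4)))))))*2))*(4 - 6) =-48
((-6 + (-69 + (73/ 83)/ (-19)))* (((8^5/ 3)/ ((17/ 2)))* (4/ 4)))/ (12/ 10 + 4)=-19390136320/ 1045551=-18545.38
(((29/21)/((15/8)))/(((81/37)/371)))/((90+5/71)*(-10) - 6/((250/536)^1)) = -403769900/2955336111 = -0.14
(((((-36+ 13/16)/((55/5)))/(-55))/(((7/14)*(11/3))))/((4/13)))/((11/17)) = 373269/2342560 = 0.16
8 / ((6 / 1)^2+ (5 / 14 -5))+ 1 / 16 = 2231 / 7024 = 0.32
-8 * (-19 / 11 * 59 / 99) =8968 / 1089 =8.24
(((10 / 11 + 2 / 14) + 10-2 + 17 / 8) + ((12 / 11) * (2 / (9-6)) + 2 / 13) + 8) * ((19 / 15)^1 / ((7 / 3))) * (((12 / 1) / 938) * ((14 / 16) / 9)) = 610375 / 45069024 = 0.01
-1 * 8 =-8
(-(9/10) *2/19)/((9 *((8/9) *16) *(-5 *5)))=9/304000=0.00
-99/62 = -1.60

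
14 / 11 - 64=-690 / 11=-62.73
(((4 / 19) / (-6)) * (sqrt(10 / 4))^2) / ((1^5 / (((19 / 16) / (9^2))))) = -0.00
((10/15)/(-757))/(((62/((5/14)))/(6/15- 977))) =4883/985614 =0.00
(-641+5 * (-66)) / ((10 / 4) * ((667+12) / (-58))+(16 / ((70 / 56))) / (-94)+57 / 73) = 1932270580 / 56958381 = 33.92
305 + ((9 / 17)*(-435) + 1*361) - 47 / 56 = 413993 / 952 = 434.87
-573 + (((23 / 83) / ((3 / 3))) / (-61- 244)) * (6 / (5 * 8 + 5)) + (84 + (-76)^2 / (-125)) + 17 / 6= -2021560163 / 3797250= -532.37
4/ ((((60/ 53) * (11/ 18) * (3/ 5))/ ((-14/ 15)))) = -1484/ 165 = -8.99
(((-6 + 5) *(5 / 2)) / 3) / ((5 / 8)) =-4 / 3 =-1.33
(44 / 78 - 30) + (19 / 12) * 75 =13933 / 156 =89.31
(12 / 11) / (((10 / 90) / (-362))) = -39096 / 11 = -3554.18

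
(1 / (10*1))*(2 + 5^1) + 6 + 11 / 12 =457 / 60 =7.62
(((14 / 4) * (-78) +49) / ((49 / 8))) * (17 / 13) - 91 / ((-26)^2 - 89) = -2562905 / 53417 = -47.98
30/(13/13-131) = -3/13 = -0.23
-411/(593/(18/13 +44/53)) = -1.54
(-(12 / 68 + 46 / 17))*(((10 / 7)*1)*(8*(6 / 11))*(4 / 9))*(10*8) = -358400 / 561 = -638.86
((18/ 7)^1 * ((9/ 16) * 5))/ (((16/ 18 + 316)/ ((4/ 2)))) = 3645/ 79856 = 0.05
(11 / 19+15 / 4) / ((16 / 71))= 23359 / 1216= 19.21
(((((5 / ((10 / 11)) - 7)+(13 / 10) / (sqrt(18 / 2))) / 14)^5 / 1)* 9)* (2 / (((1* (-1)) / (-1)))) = -65536 / 1418090625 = -0.00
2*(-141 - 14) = -310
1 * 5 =5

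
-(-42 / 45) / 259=2 / 555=0.00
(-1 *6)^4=1296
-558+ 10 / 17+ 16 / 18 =-85148 / 153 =-556.52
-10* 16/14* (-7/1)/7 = 80/7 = 11.43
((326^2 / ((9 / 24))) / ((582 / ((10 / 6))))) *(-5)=-10627600 / 2619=-4057.88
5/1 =5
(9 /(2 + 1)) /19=3 /19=0.16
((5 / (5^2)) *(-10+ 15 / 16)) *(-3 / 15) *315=1827 / 16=114.19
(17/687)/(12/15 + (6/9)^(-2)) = 340/41907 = 0.01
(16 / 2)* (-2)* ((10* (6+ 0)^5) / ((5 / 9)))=-2239488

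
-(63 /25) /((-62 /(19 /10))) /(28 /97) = 0.27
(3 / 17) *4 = 12 / 17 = 0.71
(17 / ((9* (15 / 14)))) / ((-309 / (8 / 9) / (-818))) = 1557472 / 375435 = 4.15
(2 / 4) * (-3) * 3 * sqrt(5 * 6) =-9 * sqrt(30) / 2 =-24.65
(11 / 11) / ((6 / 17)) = 17 / 6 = 2.83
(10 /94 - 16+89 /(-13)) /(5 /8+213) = -111152 /1044199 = -0.11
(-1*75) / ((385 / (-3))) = 45 / 77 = 0.58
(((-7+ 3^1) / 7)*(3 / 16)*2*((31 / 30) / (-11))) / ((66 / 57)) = 589 / 33880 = 0.02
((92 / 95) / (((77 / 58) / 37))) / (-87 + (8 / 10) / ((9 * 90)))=-79959960 / 257741099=-0.31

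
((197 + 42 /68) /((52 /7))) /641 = 47033 /1133288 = 0.04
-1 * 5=-5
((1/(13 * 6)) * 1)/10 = 1/780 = 0.00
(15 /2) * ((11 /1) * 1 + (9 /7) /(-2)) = 2175 /28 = 77.68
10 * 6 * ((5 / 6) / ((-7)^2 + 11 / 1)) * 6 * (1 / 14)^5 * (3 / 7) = 15 / 3764768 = 0.00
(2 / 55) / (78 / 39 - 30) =-1 / 770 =-0.00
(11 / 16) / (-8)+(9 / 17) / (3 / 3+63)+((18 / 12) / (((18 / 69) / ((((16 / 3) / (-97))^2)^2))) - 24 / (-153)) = 1236600219911 / 15603816951936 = 0.08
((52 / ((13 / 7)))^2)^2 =614656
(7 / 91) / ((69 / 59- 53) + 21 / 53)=-3127 / 2090855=-0.00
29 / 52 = 0.56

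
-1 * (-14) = 14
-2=-2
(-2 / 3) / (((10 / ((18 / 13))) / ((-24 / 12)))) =12 / 65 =0.18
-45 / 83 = -0.54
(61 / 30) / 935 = 61 / 28050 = 0.00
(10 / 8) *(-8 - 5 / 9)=-385 / 36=-10.69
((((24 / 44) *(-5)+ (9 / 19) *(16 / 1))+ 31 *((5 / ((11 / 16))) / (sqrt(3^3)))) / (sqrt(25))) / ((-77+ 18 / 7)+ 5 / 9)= -1736 *sqrt(3) / 25597 - 2457 / 187055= -0.13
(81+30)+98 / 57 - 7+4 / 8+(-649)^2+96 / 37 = 1777084795 / 4218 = 421309.81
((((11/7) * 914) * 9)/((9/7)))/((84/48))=40216/7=5745.14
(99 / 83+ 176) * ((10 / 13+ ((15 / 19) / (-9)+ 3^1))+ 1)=51018583 / 61503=829.53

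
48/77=0.62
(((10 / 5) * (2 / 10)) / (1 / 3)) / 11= 6 / 55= 0.11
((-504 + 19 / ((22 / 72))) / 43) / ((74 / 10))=-1.39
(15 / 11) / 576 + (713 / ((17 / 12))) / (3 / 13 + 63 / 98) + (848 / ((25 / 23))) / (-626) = 8559737343401 / 14890286400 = 574.85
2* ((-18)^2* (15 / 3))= 3240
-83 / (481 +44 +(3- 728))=83 / 200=0.42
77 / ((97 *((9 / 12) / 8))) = 2464 / 291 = 8.47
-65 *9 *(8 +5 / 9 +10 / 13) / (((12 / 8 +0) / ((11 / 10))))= -12001 / 3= -4000.33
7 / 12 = 0.58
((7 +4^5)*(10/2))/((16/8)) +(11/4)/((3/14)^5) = 4210697/486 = 8663.99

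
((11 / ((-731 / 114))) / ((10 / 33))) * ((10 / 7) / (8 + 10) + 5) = -147136 / 5117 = -28.75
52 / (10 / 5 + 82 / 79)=1027 / 60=17.12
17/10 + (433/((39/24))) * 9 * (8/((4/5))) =23983.24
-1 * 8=-8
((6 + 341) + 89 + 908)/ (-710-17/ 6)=-1152/ 611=-1.89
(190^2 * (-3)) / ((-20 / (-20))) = -108300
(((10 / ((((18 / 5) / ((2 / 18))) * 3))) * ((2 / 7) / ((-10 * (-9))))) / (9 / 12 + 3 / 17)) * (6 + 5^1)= 3740 / 964467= 0.00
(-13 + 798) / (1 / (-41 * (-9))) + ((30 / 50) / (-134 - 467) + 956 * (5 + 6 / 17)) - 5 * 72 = 15040568854 / 51085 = 294422.41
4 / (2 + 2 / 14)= 28 / 15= 1.87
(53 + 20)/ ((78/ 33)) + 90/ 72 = 1671/ 52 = 32.13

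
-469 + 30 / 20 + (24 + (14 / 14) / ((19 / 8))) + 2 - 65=-506.08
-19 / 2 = -9.50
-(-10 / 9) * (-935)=-9350 / 9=-1038.89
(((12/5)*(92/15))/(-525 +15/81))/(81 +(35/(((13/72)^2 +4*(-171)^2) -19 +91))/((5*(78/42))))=-111635521912/322393201314375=-0.00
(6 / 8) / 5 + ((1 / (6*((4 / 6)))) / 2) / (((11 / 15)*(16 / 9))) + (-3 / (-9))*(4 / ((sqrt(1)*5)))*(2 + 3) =33353 / 21120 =1.58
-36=-36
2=2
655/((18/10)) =3275/9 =363.89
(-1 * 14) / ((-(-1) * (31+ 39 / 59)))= -413 / 934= -0.44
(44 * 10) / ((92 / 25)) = 2750 / 23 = 119.57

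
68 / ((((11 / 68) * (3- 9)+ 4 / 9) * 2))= -10404 / 161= -64.62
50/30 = 5/3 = 1.67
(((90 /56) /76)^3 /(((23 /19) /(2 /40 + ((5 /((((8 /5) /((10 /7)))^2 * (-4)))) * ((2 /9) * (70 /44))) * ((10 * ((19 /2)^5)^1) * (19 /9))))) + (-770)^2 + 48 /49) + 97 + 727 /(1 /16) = 604625.48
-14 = -14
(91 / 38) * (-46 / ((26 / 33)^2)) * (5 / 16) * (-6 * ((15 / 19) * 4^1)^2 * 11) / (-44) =-591735375 / 713336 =-829.53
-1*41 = -41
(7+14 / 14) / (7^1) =8 / 7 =1.14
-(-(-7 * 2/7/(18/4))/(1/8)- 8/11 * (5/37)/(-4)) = -13114/3663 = -3.58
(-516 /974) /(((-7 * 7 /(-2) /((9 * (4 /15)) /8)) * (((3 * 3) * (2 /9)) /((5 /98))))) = -387 /2338574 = -0.00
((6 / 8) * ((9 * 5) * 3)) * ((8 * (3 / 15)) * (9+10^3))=163458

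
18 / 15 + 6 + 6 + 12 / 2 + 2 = 106 / 5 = 21.20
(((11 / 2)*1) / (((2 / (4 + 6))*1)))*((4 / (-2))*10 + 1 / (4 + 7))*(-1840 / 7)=1007400 / 7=143914.29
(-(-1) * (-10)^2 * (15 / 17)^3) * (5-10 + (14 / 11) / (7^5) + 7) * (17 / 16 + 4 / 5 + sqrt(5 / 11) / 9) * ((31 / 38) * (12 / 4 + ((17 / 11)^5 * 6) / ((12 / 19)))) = 428989279738275000 * sqrt(55) / 4367584552160137 + 14381865603225669375 / 794106282210934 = 18839.18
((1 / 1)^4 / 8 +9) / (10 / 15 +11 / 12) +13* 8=4171 / 38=109.76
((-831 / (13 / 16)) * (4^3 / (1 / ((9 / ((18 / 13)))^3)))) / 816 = -374504 / 17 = -22029.65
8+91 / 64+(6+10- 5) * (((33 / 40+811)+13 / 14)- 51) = 18790713 / 2240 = 8388.71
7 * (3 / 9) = 7 / 3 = 2.33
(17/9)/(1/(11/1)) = 187/9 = 20.78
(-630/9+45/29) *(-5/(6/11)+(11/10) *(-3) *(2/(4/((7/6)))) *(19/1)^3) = 629455013/696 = 904389.39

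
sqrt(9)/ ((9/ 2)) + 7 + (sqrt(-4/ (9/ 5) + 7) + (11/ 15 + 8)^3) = 675.95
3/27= 1/9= 0.11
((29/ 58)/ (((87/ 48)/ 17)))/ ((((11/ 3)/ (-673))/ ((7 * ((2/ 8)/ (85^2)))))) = -28266/ 135575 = -0.21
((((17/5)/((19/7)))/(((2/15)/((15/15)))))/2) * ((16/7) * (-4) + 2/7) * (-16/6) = 2108/19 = 110.95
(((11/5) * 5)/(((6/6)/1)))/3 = 11/3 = 3.67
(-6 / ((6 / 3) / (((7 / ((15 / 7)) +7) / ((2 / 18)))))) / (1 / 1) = -1386 / 5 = -277.20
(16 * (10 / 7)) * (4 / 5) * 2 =256 / 7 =36.57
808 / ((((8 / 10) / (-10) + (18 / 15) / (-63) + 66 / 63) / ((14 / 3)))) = 989800 / 249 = 3975.10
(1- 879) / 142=-439 / 71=-6.18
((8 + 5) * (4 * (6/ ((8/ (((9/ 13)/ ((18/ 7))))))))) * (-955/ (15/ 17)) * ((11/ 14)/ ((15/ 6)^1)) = -3571.70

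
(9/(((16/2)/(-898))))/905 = -4041/3620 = -1.12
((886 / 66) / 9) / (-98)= -443 / 29106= -0.02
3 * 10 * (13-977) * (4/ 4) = -28920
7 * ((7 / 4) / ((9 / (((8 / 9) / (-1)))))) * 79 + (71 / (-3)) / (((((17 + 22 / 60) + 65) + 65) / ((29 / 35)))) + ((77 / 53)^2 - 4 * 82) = -421.60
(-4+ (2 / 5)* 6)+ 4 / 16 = -27 / 20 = -1.35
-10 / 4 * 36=-90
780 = 780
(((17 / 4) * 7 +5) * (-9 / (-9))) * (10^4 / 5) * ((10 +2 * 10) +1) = 2154500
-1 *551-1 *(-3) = -548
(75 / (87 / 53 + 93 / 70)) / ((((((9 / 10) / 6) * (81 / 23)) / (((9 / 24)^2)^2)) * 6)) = 5333125 / 33850368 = 0.16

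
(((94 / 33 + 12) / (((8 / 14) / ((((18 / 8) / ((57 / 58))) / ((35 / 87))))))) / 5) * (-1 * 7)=-865389 / 4180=-207.03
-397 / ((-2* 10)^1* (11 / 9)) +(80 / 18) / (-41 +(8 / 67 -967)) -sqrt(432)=271363537 / 16713180 -12* sqrt(3)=-4.55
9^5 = 59049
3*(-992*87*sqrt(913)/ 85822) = -129456*sqrt(913)/ 42911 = -91.16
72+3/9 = 72.33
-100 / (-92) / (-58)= -25 / 1334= -0.02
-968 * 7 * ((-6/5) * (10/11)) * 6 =44352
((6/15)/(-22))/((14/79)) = -79/770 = -0.10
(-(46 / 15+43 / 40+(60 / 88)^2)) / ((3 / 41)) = -2742367 / 43560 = -62.96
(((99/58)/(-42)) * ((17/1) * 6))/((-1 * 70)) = 1683/28420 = 0.06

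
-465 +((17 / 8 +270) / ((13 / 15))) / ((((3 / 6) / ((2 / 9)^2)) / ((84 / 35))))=-45697 / 117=-390.57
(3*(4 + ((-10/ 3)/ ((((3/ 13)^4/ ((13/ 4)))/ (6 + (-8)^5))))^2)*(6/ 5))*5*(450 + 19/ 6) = 2514569016022094531551699/ 19683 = 127753341260076946174.45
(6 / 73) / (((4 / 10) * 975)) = 1 / 4745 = 0.00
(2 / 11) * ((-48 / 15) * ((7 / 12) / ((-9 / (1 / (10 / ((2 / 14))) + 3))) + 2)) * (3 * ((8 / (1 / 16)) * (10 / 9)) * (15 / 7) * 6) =-3991552 / 693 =-5759.82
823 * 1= 823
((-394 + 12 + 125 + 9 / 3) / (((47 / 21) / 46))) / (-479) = 245364 / 22513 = 10.90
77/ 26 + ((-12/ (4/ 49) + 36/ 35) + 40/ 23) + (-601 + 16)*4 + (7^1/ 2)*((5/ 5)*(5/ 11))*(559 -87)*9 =984673233/ 230230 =4276.91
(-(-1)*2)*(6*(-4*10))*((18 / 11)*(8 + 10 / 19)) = -1399680 / 209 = -6697.03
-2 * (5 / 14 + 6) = -89 / 7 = -12.71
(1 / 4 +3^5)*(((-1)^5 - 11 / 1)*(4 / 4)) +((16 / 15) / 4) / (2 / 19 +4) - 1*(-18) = -1697047 / 585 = -2900.94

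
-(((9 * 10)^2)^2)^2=-4304672100000000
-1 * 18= -18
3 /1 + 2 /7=23 /7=3.29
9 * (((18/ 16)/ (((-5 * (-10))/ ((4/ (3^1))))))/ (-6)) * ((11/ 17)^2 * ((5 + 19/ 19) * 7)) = -22869/ 28900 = -0.79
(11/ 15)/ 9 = 11/ 135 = 0.08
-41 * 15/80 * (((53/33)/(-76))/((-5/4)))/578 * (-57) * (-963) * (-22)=6277797/23120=271.53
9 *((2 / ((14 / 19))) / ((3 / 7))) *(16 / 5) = 182.40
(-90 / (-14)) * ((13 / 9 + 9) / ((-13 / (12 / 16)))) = -705 / 182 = -3.87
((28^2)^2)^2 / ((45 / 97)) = 36646793838592 / 45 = 814373196413.16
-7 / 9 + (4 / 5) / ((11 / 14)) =119 / 495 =0.24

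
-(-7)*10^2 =700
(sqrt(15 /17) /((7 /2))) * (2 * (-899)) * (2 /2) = -3596 * sqrt(255) /119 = -482.55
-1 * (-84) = 84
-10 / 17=-0.59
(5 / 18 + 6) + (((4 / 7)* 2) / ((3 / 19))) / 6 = 943 / 126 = 7.48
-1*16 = -16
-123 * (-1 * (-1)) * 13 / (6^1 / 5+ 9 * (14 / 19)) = -50635 / 248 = -204.17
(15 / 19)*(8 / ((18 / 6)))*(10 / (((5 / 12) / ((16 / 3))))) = 5120 / 19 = 269.47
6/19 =0.32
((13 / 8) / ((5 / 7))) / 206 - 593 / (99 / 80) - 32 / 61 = -23870796371 / 49761360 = -479.71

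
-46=-46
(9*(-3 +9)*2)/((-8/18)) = -243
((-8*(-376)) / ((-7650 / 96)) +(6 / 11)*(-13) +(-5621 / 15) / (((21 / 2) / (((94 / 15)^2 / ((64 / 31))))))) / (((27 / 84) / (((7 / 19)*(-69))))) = 12354221062393 / 215844750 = 57236.61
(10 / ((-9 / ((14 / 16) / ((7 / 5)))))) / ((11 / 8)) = -50 / 99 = -0.51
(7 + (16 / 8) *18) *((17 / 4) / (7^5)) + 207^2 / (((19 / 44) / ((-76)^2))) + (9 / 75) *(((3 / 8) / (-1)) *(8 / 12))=481645110022327 / 840350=573148223.98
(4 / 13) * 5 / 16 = 0.10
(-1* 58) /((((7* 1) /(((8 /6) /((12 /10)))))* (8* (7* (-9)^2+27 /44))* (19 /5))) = -638 /1195803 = -0.00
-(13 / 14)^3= -2197 / 2744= -0.80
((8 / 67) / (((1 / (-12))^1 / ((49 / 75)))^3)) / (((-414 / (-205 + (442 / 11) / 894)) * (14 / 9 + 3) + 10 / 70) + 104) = -212463868890112 / 418527115078125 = -0.51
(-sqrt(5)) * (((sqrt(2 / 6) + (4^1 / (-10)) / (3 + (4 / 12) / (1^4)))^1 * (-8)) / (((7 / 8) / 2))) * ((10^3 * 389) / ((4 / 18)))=-26887680 * sqrt(5) / 7 + 74688000 * sqrt(15) / 7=32734671.42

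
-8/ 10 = -4/ 5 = -0.80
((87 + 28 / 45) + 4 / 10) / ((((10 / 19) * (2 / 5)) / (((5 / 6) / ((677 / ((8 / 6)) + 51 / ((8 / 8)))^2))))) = 150518 / 134871075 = 0.00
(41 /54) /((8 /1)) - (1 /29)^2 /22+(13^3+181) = 9503894371 /3996432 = 2378.09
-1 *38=-38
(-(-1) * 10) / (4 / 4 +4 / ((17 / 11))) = 170 / 61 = 2.79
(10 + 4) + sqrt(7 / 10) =sqrt(70) / 10 + 14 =14.84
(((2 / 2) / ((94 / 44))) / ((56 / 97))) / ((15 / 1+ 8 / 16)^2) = 1067 / 316169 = 0.00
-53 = -53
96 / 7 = 13.71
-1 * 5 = -5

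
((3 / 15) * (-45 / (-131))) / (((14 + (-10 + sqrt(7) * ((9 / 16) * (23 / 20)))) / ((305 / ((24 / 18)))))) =843264000 / 175337867 - 136371600 * sqrt(7) / 175337867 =2.75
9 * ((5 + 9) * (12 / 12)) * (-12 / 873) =-1.73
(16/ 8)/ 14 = 1/ 7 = 0.14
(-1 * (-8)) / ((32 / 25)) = 25 / 4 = 6.25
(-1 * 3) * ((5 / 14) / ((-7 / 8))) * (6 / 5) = 72 / 49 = 1.47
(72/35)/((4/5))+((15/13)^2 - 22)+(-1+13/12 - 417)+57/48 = -24634397/56784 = -433.83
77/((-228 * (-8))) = 77/1824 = 0.04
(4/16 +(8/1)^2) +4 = 273/4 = 68.25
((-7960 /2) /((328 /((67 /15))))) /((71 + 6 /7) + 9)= -93331 /139236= -0.67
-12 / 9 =-4 / 3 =-1.33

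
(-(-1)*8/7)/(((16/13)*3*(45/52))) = 338/945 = 0.36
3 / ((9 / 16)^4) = 65536 / 2187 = 29.97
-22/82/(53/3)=-33/2173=-0.02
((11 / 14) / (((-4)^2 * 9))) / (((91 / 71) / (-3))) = -781 / 61152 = -0.01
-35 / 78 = -0.45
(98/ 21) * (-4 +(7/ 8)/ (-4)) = -315/ 16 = -19.69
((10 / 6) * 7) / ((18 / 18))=35 / 3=11.67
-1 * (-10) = 10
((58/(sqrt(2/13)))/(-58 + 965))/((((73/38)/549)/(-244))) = -147619512 * sqrt(26)/66211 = -11368.42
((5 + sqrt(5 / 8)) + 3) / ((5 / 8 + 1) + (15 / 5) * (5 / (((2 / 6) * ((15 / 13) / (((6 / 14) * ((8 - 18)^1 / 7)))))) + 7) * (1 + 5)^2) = -3136 / 39971 - 98 * sqrt(10) / 39971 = -0.09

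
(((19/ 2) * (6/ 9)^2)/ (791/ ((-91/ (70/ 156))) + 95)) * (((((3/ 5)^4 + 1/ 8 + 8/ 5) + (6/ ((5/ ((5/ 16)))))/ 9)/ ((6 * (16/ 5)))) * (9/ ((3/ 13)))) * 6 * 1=296834473/ 277125000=1.07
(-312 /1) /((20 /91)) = -7098 /5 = -1419.60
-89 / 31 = -2.87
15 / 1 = 15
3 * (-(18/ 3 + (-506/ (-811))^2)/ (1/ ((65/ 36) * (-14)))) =956037355/ 1973163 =484.52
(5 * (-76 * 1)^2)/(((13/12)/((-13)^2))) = 4505280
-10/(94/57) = -285/47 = -6.06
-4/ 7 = -0.57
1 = 1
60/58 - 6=-144/29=-4.97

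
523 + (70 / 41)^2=884063 / 1681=525.91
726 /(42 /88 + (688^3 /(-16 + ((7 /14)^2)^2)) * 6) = -2715240 /458530224391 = -0.00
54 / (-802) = -0.07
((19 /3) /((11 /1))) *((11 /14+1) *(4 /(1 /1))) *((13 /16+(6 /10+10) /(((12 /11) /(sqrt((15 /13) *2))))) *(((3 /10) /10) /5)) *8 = 247 /1540+1007 *sqrt(390) /6825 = 3.07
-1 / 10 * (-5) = 1 / 2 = 0.50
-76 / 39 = -1.95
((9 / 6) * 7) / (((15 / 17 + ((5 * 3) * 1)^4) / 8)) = 0.00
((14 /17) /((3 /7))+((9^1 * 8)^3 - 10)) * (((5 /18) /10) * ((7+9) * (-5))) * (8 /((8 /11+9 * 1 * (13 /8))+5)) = -268016122880 /822069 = -326026.31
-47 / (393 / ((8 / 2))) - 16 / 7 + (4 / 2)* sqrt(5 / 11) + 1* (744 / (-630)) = -2584 / 655 + 2* sqrt(55) / 11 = -2.60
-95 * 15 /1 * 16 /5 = -4560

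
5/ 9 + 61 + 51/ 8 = 4891/ 72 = 67.93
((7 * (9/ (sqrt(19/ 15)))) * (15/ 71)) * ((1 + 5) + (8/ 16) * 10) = 10395 * sqrt(285)/ 1349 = 130.09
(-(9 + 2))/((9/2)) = -22/9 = -2.44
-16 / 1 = -16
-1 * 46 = -46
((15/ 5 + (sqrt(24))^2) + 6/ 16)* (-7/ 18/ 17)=-511/ 816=-0.63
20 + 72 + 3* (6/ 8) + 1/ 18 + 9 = 3719/ 36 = 103.31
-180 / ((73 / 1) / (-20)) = 3600 / 73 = 49.32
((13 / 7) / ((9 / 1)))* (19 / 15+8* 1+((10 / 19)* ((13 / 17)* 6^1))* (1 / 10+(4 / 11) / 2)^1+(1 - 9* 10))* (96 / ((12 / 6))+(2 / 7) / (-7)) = -525350020 / 671517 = -782.33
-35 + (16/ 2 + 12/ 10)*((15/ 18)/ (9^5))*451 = -6189772/ 177147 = -34.94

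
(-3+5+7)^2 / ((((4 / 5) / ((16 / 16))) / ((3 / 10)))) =243 / 8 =30.38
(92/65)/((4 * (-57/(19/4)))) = -23/780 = -0.03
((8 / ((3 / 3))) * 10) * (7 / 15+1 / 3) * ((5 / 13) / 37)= 0.67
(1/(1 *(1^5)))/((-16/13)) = -13/16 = -0.81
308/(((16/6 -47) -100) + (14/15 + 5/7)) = -2.16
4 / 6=2 / 3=0.67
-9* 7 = -63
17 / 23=0.74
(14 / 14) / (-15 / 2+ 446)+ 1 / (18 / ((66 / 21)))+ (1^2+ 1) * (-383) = -42312493 / 55251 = -765.82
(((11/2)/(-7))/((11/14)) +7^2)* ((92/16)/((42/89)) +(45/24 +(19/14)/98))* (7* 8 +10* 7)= 4170672/49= 85115.76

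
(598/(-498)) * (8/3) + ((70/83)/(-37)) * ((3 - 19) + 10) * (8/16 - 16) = -147094/27639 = -5.32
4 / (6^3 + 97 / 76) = 304 / 16513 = 0.02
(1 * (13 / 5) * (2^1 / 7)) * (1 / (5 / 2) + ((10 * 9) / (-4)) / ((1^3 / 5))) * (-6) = 87438 / 175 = 499.65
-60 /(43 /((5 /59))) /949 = -300 /2407613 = -0.00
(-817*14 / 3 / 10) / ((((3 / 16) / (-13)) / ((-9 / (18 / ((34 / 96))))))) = -1263899 / 270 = -4681.11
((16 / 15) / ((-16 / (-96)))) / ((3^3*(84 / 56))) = 64 / 405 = 0.16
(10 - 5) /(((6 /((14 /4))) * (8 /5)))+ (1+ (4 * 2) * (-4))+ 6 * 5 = 79 /96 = 0.82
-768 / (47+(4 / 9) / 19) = -131328 / 8041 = -16.33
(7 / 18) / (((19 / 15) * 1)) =35 / 114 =0.31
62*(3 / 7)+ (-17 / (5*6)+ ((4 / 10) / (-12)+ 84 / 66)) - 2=9719 / 385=25.24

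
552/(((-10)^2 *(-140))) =-69/1750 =-0.04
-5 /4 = -1.25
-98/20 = -49/10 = -4.90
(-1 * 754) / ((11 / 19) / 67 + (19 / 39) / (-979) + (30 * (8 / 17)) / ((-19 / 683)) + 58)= 311505682917 / 185698748977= 1.68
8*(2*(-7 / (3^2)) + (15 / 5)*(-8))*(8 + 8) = -29440 / 9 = -3271.11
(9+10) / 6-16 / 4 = -5 / 6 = -0.83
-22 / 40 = -11 / 20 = -0.55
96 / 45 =32 / 15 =2.13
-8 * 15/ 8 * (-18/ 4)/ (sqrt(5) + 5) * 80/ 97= 1350/ 97 - 270 * sqrt(5)/ 97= 7.69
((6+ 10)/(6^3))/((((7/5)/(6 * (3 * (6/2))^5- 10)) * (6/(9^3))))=2277540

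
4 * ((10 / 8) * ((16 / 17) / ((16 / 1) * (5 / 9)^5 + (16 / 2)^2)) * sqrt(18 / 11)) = 885735 * sqrt(22) / 44753027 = 0.09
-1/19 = -0.05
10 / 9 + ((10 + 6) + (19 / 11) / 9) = 571 / 33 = 17.30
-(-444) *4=1776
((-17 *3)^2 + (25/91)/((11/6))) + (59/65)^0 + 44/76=49501299/19019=2602.73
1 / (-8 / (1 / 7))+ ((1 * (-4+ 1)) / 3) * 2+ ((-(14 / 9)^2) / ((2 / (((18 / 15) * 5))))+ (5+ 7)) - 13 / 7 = 187 / 216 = 0.87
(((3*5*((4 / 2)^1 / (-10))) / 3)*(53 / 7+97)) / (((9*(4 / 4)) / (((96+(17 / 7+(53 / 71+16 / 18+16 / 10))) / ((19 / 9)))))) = -554786216 / 991515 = -559.53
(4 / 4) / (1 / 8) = 8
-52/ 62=-26/ 31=-0.84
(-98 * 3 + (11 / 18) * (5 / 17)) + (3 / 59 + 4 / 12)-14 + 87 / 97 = -536823049 / 1751238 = -306.54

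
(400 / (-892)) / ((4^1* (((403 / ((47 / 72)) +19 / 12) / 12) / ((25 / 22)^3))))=-66093750 / 20722593221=-0.00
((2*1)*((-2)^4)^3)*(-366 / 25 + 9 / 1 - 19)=-5046272 / 25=-201850.88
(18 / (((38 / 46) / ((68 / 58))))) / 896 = 3519 / 123424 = 0.03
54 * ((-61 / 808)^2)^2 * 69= 0.12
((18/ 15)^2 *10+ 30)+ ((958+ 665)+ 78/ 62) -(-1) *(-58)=249652/ 155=1610.66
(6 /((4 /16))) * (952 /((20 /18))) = 102816 /5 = 20563.20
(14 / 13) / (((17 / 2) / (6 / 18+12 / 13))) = 1372 / 8619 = 0.16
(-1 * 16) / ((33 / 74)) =-1184 / 33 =-35.88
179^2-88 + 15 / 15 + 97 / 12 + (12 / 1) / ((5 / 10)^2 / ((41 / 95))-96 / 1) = 6002072089 / 187788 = 31961.96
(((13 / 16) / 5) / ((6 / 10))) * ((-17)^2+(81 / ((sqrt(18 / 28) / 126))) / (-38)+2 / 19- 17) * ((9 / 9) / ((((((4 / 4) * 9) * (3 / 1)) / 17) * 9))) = 571285 / 110808- 1547 * sqrt(14) / 912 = -1.19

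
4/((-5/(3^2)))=-7.20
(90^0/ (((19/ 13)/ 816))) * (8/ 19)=235.08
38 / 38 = 1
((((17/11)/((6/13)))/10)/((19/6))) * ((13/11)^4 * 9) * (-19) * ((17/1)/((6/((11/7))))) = -321911031/2049740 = -157.05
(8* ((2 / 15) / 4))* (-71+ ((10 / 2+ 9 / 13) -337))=-4184 / 39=-107.28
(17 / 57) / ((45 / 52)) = 884 / 2565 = 0.34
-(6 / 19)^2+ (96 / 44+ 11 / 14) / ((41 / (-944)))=-77982796 / 1139677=-68.43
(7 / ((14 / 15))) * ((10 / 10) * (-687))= -10305 / 2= -5152.50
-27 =-27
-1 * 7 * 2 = -14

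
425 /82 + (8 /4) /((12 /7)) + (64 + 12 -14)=8407 /123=68.35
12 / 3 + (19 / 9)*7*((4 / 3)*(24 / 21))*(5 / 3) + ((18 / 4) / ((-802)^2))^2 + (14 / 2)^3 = 51543474111132769 / 134042488939584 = 384.53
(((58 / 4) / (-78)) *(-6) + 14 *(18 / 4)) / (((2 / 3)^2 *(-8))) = -15003 / 832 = -18.03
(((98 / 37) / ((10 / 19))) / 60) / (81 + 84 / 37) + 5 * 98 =452907931 / 924300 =490.00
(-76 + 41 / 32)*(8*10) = -11955 / 2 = -5977.50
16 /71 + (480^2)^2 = 53084160000.23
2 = 2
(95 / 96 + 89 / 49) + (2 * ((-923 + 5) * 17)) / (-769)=43.39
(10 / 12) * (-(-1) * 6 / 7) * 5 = 25 / 7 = 3.57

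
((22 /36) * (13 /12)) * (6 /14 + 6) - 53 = -8189 /168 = -48.74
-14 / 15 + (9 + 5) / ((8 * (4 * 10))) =-427 / 480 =-0.89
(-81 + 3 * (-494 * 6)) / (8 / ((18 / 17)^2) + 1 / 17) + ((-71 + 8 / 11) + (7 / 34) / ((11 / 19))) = -4880135197 / 3705218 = -1317.10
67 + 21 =88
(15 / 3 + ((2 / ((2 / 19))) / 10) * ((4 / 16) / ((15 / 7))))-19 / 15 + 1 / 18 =4.01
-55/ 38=-1.45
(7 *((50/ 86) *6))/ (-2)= -525/ 43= -12.21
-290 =-290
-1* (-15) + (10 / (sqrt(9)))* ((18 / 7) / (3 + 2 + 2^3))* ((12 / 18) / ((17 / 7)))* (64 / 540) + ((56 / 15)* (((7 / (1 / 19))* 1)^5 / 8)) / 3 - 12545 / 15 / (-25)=965694550928291 / 149175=6473568298.50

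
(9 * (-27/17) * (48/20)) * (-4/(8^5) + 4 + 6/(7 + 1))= -28366119/174080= -162.95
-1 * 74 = -74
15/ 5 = 3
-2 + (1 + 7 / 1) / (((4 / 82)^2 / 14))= 47066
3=3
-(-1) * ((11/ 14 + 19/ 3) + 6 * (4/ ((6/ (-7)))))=-877/ 42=-20.88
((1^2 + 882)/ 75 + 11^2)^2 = 99161764/ 5625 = 17628.76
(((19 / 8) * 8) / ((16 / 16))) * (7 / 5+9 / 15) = 38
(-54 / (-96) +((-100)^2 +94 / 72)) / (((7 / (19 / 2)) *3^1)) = 27365111 / 6048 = 4524.65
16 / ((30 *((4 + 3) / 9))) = 24 / 35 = 0.69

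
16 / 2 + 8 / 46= 188 / 23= 8.17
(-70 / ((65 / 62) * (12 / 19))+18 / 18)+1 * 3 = -101.72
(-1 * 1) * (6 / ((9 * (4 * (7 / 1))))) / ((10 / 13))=-13 / 420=-0.03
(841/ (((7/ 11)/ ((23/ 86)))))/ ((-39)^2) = 212773/ 915642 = 0.23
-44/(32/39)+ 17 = -293/8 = -36.62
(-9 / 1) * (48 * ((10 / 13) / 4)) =-1080 / 13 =-83.08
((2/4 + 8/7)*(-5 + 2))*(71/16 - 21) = 18285/224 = 81.63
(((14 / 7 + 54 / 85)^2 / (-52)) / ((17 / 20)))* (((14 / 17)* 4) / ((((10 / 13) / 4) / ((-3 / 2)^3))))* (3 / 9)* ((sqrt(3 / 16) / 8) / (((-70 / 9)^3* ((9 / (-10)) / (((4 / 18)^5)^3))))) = 524288* sqrt(3) / 14742998322768500625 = 0.00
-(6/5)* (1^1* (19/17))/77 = -114/6545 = -0.02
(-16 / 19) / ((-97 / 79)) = 1264 / 1843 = 0.69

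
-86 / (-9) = 86 / 9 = 9.56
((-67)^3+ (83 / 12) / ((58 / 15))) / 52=-69776601 / 12064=-5783.87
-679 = -679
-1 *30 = -30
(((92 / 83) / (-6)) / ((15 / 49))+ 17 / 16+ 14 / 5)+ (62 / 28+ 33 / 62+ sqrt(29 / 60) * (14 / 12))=7 * sqrt(435) / 180+ 77879663 / 12967920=6.82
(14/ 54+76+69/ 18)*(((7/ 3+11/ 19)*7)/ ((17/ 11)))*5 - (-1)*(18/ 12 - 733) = 238134281/ 52326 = 4550.97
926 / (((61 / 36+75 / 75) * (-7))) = -33336 / 679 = -49.10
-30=-30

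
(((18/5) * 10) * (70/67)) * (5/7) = 1800/67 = 26.87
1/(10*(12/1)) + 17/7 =2047/840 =2.44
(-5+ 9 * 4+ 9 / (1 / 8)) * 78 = 8034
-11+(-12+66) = 43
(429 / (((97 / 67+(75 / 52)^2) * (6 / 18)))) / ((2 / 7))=116581608 / 91309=1276.78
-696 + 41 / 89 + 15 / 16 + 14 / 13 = -12838533 / 18512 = -693.52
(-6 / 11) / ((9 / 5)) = -10 / 33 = -0.30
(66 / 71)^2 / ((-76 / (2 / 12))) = -363 / 191558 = -0.00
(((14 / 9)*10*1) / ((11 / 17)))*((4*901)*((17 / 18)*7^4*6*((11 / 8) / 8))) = 202609163.10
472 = 472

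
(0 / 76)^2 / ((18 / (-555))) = 0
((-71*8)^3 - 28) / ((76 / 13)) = -595563995 / 19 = -31345473.42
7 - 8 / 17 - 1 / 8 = 871 / 136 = 6.40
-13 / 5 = -2.60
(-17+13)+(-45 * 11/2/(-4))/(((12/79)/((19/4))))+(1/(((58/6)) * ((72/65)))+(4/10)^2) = 537628319/278400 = 1931.14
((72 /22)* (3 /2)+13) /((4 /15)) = 2955 /44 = 67.16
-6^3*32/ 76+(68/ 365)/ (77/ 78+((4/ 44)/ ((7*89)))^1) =-90.76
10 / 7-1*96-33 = -893 / 7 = -127.57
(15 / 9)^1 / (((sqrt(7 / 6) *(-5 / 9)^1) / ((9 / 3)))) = -9 *sqrt(42) / 7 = -8.33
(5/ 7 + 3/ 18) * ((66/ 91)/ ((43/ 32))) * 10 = 130240/ 27391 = 4.75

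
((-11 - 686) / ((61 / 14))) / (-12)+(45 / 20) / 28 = 274871 / 20496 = 13.41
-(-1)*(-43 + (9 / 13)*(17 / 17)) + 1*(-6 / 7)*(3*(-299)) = 66116 / 91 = 726.55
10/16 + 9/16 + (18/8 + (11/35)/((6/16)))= 7183/1680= 4.28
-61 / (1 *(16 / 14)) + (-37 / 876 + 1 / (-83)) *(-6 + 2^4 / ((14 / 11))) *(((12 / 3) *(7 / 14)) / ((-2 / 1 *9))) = -488616353 / 9161208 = -53.34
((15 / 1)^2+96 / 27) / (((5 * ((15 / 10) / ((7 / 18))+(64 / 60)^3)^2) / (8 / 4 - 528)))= -13419957993750 / 14351321209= -935.10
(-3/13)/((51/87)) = -87/221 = -0.39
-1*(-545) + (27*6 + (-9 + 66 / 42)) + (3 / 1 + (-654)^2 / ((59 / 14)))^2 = 251009875561264 / 24367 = 10301221962.54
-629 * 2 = -1258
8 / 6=4 / 3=1.33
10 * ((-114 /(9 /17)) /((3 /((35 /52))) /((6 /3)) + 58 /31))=-1752275 /3336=-525.26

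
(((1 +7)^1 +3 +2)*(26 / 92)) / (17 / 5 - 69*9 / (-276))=1690 / 2599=0.65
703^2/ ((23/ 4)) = 1976836/ 23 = 85949.39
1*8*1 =8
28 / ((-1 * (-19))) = 28 / 19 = 1.47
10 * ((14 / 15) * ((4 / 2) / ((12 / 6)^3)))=7 / 3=2.33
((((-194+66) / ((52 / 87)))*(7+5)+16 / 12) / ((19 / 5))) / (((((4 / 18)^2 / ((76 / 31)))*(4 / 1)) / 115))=-388792575 / 403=-964745.84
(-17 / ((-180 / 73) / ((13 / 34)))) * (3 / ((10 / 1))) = 949 / 1200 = 0.79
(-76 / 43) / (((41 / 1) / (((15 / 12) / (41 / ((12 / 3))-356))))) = 380 / 2438229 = 0.00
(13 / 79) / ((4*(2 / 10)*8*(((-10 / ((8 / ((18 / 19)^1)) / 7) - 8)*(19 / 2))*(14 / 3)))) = -195 / 5476912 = -0.00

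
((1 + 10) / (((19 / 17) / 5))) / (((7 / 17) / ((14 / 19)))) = 31790 / 361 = 88.06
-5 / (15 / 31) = -31 / 3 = -10.33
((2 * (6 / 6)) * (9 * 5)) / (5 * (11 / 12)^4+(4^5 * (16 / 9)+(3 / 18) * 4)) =373248 / 7567153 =0.05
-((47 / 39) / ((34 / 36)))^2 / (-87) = 26508 / 1416389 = 0.02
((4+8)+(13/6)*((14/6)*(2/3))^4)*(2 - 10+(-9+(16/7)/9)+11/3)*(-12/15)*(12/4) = 320305280/413343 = 774.91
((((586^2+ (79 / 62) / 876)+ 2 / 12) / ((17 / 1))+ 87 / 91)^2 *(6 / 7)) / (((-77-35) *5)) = -2880755330364126720163201 / 4612188359613918720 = -624596.20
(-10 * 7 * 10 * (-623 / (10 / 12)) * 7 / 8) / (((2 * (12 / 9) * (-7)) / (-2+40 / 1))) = -932163.75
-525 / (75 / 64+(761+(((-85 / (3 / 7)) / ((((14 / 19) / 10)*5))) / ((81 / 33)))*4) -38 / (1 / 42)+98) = 2721600 / 8362373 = 0.33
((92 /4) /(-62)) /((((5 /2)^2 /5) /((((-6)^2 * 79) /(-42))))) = 21804 /1085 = 20.10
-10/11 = -0.91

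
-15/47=-0.32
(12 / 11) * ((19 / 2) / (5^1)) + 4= 334 / 55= 6.07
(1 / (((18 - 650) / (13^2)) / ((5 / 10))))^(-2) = 1597696 / 28561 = 55.94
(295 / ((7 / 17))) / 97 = 5015 / 679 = 7.39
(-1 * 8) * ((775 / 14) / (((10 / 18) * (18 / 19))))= -5890 / 7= -841.43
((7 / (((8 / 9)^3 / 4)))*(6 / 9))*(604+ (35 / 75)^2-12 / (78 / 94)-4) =323820693 / 20800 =15568.30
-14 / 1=-14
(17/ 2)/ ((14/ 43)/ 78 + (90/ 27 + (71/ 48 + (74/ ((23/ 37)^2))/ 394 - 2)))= 23768067336/ 9235227197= 2.57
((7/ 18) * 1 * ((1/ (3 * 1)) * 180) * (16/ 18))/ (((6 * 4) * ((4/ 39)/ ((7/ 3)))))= 3185/ 162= 19.66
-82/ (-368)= 41/ 184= 0.22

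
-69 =-69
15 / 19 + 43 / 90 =2167 / 1710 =1.27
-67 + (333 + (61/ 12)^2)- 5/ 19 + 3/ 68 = 13563887/ 46512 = 291.62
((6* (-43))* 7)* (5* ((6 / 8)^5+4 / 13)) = -4921.32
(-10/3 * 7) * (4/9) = -280/27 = -10.37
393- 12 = 381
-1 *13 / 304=-13 / 304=-0.04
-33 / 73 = -0.45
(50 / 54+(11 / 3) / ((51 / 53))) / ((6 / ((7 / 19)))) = 7609 / 26163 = 0.29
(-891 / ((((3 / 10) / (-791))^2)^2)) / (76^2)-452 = -2691402407270047 / 361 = -7455408330387.94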